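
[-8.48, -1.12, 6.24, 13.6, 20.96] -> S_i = -8.48 + 7.36*i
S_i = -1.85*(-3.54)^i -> [-1.85, 6.55, -23.18, 82.07, -290.53]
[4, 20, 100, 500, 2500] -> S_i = 4*5^i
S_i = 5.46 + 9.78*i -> [5.46, 15.24, 25.02, 34.8, 44.58]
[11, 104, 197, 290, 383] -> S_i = 11 + 93*i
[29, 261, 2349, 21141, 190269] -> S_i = 29*9^i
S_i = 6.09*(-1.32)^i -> [6.09, -8.04, 10.61, -14.01, 18.49]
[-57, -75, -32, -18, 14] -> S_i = Random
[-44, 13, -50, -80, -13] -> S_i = Random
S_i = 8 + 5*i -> [8, 13, 18, 23, 28]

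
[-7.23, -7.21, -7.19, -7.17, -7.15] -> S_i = -7.23 + 0.02*i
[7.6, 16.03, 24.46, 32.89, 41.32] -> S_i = 7.60 + 8.43*i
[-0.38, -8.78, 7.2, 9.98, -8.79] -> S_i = Random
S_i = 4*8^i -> [4, 32, 256, 2048, 16384]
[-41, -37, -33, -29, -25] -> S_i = -41 + 4*i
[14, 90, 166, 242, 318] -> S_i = 14 + 76*i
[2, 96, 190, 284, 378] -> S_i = 2 + 94*i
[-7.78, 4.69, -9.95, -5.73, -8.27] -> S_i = Random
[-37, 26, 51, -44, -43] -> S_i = Random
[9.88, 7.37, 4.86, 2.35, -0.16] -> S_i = 9.88 + -2.51*i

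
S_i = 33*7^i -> [33, 231, 1617, 11319, 79233]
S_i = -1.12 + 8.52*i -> [-1.12, 7.4, 15.92, 24.44, 32.96]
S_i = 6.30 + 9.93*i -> [6.3, 16.23, 26.16, 36.09, 46.02]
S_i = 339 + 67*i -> [339, 406, 473, 540, 607]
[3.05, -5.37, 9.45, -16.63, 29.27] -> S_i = 3.05*(-1.76)^i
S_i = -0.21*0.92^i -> [-0.21, -0.19, -0.18, -0.16, -0.15]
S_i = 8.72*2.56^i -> [8.72, 22.32, 57.15, 146.3, 374.52]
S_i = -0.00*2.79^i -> [-0.0, -0.0, -0.0, -0.0, -0.0]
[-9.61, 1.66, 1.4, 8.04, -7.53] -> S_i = Random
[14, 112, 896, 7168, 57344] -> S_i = 14*8^i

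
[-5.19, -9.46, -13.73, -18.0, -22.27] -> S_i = -5.19 + -4.27*i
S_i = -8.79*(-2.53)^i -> [-8.79, 22.24, -56.26, 142.35, -360.14]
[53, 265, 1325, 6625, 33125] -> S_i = 53*5^i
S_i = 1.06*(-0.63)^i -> [1.06, -0.67, 0.42, -0.27, 0.17]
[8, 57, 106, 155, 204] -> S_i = 8 + 49*i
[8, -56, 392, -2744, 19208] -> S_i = 8*-7^i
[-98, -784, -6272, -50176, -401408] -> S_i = -98*8^i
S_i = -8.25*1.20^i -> [-8.25, -9.9, -11.88, -14.26, -17.11]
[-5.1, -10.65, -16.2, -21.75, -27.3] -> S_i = -5.10 + -5.55*i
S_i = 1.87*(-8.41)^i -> [1.87, -15.73, 132.26, -1112.32, 9354.61]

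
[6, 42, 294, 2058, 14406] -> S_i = 6*7^i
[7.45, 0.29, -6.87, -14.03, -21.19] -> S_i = 7.45 + -7.16*i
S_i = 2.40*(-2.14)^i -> [2.4, -5.14, 10.99, -23.52, 50.33]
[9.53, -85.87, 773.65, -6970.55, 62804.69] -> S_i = 9.53*(-9.01)^i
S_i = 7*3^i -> [7, 21, 63, 189, 567]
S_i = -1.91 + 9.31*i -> [-1.91, 7.4, 16.71, 26.02, 35.33]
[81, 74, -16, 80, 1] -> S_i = Random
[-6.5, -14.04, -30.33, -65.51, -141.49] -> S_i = -6.50*2.16^i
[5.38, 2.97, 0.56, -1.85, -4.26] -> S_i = 5.38 + -2.41*i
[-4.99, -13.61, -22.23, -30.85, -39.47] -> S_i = -4.99 + -8.62*i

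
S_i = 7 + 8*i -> [7, 15, 23, 31, 39]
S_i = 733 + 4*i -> [733, 737, 741, 745, 749]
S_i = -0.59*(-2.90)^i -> [-0.59, 1.71, -4.96, 14.39, -41.73]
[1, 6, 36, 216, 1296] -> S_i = 1*6^i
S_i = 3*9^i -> [3, 27, 243, 2187, 19683]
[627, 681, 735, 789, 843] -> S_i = 627 + 54*i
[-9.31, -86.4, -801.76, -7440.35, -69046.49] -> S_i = -9.31*9.28^i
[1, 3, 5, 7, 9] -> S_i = 1 + 2*i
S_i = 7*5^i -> [7, 35, 175, 875, 4375]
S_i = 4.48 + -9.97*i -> [4.48, -5.49, -15.46, -25.43, -35.4]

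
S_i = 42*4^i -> [42, 168, 672, 2688, 10752]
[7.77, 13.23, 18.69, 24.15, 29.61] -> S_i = 7.77 + 5.46*i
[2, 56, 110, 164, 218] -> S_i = 2 + 54*i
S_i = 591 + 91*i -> [591, 682, 773, 864, 955]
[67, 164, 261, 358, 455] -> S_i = 67 + 97*i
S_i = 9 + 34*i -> [9, 43, 77, 111, 145]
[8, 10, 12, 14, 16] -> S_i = 8 + 2*i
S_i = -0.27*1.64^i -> [-0.27, -0.44, -0.73, -1.19, -1.95]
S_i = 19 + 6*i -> [19, 25, 31, 37, 43]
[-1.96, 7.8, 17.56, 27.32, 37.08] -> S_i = -1.96 + 9.76*i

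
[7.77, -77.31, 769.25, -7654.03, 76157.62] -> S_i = 7.77*(-9.95)^i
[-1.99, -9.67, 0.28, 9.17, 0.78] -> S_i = Random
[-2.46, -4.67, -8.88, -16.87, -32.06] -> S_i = -2.46*1.90^i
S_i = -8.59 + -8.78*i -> [-8.59, -17.37, -26.15, -34.93, -43.71]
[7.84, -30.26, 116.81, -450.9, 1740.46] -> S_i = 7.84*(-3.86)^i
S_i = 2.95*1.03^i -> [2.95, 3.04, 3.13, 3.22, 3.32]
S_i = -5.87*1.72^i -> [-5.87, -10.1, -17.37, -29.87, -51.38]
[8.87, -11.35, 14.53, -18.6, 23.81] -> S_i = 8.87*(-1.28)^i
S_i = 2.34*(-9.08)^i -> [2.34, -21.25, 192.92, -1751.76, 15905.94]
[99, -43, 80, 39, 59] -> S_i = Random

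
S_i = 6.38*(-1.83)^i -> [6.38, -11.68, 21.37, -39.1, 71.55]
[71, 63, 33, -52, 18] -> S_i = Random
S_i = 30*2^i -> [30, 60, 120, 240, 480]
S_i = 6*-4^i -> [6, -24, 96, -384, 1536]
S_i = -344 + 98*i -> [-344, -246, -148, -50, 48]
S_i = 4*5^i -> [4, 20, 100, 500, 2500]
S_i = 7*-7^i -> [7, -49, 343, -2401, 16807]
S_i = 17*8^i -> [17, 136, 1088, 8704, 69632]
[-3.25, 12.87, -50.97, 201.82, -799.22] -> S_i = -3.25*(-3.96)^i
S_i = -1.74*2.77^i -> [-1.74, -4.82, -13.35, -36.98, -102.44]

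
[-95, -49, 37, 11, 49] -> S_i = Random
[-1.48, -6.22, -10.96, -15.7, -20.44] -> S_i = -1.48 + -4.74*i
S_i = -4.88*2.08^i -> [-4.88, -10.15, -21.11, -43.91, -91.34]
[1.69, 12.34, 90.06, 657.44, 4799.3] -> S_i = 1.69*7.30^i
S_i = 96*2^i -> [96, 192, 384, 768, 1536]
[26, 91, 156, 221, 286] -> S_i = 26 + 65*i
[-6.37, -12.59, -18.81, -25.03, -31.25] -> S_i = -6.37 + -6.22*i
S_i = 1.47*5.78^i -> [1.47, 8.5, 49.11, 283.86, 1640.7]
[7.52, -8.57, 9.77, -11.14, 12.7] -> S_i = 7.52*(-1.14)^i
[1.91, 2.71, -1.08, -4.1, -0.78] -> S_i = Random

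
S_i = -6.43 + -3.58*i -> [-6.43, -10.01, -13.59, -17.17, -20.75]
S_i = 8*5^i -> [8, 40, 200, 1000, 5000]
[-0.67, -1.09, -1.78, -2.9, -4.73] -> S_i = -0.67*1.63^i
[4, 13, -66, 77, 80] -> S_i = Random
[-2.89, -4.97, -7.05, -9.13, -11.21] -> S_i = -2.89 + -2.08*i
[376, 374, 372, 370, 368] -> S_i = 376 + -2*i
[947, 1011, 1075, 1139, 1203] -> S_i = 947 + 64*i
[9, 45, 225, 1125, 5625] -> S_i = 9*5^i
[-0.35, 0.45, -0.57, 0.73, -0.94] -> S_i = -0.35*(-1.28)^i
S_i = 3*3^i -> [3, 9, 27, 81, 243]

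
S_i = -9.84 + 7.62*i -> [-9.84, -2.22, 5.4, 13.02, 20.64]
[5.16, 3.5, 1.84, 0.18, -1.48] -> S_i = 5.16 + -1.66*i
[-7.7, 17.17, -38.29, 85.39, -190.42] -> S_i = -7.70*(-2.23)^i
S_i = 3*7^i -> [3, 21, 147, 1029, 7203]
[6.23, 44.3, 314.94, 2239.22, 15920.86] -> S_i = 6.23*7.11^i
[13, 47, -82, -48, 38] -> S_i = Random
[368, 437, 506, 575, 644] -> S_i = 368 + 69*i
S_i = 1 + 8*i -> [1, 9, 17, 25, 33]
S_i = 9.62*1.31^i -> [9.62, 12.6, 16.51, 21.63, 28.33]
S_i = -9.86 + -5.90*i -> [-9.86, -15.76, -21.66, -27.56, -33.46]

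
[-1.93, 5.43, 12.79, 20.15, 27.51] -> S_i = -1.93 + 7.36*i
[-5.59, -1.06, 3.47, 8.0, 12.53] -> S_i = -5.59 + 4.53*i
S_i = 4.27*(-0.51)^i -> [4.27, -2.18, 1.11, -0.57, 0.29]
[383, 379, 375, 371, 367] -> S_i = 383 + -4*i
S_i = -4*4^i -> [-4, -16, -64, -256, -1024]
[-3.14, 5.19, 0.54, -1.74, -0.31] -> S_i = Random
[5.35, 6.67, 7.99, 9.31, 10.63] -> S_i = 5.35 + 1.32*i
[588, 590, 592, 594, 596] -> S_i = 588 + 2*i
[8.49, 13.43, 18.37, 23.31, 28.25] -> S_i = 8.49 + 4.94*i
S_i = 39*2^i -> [39, 78, 156, 312, 624]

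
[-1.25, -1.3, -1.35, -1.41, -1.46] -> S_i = -1.25*1.04^i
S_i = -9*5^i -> [-9, -45, -225, -1125, -5625]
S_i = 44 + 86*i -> [44, 130, 216, 302, 388]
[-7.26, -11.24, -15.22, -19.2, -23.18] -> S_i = -7.26 + -3.98*i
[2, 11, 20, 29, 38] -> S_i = 2 + 9*i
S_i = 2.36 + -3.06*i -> [2.36, -0.7, -3.76, -6.82, -9.88]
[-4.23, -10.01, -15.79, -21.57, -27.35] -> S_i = -4.23 + -5.78*i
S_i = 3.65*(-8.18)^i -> [3.65, -29.86, 244.23, -1997.8, 16342.03]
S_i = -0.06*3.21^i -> [-0.06, -0.19, -0.62, -1.98, -6.37]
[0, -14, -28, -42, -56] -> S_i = 0 + -14*i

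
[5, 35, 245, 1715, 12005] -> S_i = 5*7^i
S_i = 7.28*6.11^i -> [7.28, 44.48, 271.78, 1660.56, 10146.03]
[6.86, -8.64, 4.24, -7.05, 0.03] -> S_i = Random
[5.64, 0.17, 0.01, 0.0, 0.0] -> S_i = 5.64*0.03^i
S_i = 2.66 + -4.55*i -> [2.66, -1.89, -6.44, -10.99, -15.54]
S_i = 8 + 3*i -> [8, 11, 14, 17, 20]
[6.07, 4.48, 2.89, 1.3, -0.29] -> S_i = 6.07 + -1.59*i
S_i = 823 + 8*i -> [823, 831, 839, 847, 855]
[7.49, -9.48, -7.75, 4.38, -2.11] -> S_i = Random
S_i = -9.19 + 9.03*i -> [-9.19, -0.16, 8.87, 17.9, 26.93]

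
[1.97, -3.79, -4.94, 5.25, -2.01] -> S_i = Random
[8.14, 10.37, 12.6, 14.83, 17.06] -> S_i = 8.14 + 2.23*i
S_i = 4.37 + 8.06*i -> [4.37, 12.43, 20.49, 28.55, 36.61]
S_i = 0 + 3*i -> [0, 3, 6, 9, 12]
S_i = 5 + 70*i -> [5, 75, 145, 215, 285]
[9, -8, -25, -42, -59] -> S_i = 9 + -17*i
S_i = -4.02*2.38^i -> [-4.02, -9.57, -22.77, -54.19, -128.98]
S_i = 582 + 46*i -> [582, 628, 674, 720, 766]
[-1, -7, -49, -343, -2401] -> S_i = -1*7^i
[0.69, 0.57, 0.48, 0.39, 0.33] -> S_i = 0.69*0.83^i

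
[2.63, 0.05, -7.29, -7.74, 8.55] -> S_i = Random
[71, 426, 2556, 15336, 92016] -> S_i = 71*6^i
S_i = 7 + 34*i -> [7, 41, 75, 109, 143]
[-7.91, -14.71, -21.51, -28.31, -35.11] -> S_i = -7.91 + -6.80*i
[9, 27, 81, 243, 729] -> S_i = 9*3^i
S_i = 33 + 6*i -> [33, 39, 45, 51, 57]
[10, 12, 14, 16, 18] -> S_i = 10 + 2*i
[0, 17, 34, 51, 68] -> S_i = 0 + 17*i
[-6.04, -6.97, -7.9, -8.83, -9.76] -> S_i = -6.04 + -0.93*i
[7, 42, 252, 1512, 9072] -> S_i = 7*6^i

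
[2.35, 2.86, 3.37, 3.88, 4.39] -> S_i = 2.35 + 0.51*i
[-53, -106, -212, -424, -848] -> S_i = -53*2^i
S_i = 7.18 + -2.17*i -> [7.18, 5.01, 2.84, 0.67, -1.5]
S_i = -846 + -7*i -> [-846, -853, -860, -867, -874]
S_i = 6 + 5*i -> [6, 11, 16, 21, 26]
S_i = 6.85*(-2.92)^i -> [6.85, -20.0, 58.41, -170.55, 497.99]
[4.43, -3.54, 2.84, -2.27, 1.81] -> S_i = 4.43*(-0.80)^i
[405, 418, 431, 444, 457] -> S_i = 405 + 13*i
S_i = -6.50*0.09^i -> [-6.5, -0.58, -0.05, -0.0, -0.0]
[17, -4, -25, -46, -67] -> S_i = 17 + -21*i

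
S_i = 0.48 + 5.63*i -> [0.48, 6.11, 11.74, 17.37, 23.0]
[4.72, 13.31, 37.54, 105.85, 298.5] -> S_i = 4.72*2.82^i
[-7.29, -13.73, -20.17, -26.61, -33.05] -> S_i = -7.29 + -6.44*i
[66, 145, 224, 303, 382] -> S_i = 66 + 79*i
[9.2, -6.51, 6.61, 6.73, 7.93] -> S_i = Random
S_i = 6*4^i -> [6, 24, 96, 384, 1536]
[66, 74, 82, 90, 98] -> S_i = 66 + 8*i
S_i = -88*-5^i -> [-88, 440, -2200, 11000, -55000]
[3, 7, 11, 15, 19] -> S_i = 3 + 4*i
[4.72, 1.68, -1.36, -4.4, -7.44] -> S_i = 4.72 + -3.04*i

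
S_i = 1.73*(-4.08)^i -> [1.73, -7.06, 28.8, -117.5, 479.39]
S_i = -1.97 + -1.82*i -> [-1.97, -3.79, -5.61, -7.43, -9.25]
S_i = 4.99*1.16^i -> [4.99, 5.79, 6.71, 7.79, 9.04]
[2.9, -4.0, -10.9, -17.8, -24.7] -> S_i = 2.90 + -6.90*i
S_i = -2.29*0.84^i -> [-2.29, -1.92, -1.62, -1.36, -1.14]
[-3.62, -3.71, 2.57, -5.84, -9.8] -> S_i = Random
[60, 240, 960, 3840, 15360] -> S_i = 60*4^i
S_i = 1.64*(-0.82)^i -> [1.64, -1.34, 1.1, -0.9, 0.74]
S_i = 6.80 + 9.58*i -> [6.8, 16.38, 25.96, 35.54, 45.12]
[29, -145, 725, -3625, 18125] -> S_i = 29*-5^i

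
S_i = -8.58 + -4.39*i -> [-8.58, -12.97, -17.36, -21.75, -26.14]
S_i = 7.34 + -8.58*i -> [7.34, -1.24, -9.82, -18.4, -26.98]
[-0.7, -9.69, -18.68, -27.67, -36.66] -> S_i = -0.70 + -8.99*i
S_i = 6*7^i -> [6, 42, 294, 2058, 14406]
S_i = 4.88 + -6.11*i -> [4.88, -1.23, -7.34, -13.45, -19.56]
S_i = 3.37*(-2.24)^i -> [3.37, -7.55, 16.91, -37.88, 84.84]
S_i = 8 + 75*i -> [8, 83, 158, 233, 308]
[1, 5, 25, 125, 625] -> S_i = 1*5^i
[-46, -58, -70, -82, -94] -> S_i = -46 + -12*i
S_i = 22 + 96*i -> [22, 118, 214, 310, 406]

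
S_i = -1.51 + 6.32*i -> [-1.51, 4.81, 11.13, 17.45, 23.77]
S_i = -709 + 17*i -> [-709, -692, -675, -658, -641]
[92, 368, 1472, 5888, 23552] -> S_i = 92*4^i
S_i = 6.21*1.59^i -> [6.21, 9.87, 15.7, 24.96, 39.69]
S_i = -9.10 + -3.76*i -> [-9.1, -12.86, -16.62, -20.38, -24.14]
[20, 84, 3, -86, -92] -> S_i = Random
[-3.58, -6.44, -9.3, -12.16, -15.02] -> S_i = -3.58 + -2.86*i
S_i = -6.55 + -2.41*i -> [-6.55, -8.96, -11.37, -13.78, -16.19]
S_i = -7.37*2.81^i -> [-7.37, -20.71, -58.19, -163.53, -459.51]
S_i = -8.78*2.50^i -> [-8.78, -21.95, -54.87, -137.19, -342.97]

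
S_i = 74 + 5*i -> [74, 79, 84, 89, 94]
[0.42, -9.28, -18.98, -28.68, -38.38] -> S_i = 0.42 + -9.70*i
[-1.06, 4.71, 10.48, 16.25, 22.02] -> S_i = -1.06 + 5.77*i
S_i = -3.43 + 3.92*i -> [-3.43, 0.49, 4.41, 8.33, 12.25]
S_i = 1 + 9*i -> [1, 10, 19, 28, 37]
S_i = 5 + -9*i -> [5, -4, -13, -22, -31]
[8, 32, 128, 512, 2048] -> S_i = 8*4^i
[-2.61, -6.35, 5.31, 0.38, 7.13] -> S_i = Random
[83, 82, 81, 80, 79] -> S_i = 83 + -1*i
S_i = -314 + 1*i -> [-314, -313, -312, -311, -310]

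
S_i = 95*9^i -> [95, 855, 7695, 69255, 623295]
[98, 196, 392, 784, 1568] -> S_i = 98*2^i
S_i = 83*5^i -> [83, 415, 2075, 10375, 51875]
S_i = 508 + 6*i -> [508, 514, 520, 526, 532]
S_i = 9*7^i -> [9, 63, 441, 3087, 21609]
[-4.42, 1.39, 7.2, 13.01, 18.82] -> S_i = -4.42 + 5.81*i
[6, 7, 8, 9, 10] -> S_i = 6 + 1*i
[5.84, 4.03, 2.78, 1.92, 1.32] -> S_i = 5.84*0.69^i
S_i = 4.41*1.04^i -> [4.41, 4.59, 4.77, 4.96, 5.16]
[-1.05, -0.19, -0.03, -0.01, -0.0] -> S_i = -1.05*0.18^i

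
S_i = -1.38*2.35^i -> [-1.38, -3.24, -7.62, -17.91, -42.09]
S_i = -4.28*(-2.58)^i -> [-4.28, 11.04, -28.49, 73.5, -189.64]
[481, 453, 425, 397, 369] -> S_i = 481 + -28*i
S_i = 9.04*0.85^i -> [9.04, 7.68, 6.53, 5.55, 4.72]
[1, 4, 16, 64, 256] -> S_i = 1*4^i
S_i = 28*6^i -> [28, 168, 1008, 6048, 36288]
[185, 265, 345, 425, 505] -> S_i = 185 + 80*i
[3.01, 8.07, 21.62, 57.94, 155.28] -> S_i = 3.01*2.68^i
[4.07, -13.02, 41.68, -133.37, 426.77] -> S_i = 4.07*(-3.20)^i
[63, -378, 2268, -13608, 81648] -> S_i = 63*-6^i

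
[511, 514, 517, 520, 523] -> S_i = 511 + 3*i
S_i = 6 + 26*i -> [6, 32, 58, 84, 110]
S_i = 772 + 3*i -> [772, 775, 778, 781, 784]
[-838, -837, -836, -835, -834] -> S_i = -838 + 1*i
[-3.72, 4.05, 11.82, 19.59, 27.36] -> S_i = -3.72 + 7.77*i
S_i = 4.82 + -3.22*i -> [4.82, 1.6, -1.62, -4.84, -8.06]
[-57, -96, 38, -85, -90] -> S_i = Random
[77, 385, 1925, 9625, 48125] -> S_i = 77*5^i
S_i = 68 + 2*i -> [68, 70, 72, 74, 76]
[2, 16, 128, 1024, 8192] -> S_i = 2*8^i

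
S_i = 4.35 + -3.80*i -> [4.35, 0.55, -3.25, -7.05, -10.85]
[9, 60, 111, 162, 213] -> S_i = 9 + 51*i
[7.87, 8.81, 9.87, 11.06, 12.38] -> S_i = 7.87*1.12^i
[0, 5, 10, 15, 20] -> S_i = 0 + 5*i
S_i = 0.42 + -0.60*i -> [0.42, -0.18, -0.78, -1.38, -1.98]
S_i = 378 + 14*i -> [378, 392, 406, 420, 434]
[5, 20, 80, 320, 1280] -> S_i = 5*4^i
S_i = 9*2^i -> [9, 18, 36, 72, 144]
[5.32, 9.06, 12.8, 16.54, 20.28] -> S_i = 5.32 + 3.74*i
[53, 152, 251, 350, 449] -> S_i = 53 + 99*i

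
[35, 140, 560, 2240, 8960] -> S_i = 35*4^i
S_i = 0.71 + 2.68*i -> [0.71, 3.39, 6.07, 8.75, 11.43]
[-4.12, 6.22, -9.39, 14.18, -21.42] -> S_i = -4.12*(-1.51)^i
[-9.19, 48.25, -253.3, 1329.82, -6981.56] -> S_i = -9.19*(-5.25)^i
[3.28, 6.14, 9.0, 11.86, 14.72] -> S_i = 3.28 + 2.86*i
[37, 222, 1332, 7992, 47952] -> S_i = 37*6^i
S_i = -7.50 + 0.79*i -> [-7.5, -6.71, -5.92, -5.13, -4.34]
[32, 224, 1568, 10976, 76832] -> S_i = 32*7^i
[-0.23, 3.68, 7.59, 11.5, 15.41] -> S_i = -0.23 + 3.91*i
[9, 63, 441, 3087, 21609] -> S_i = 9*7^i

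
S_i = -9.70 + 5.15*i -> [-9.7, -4.55, 0.6, 5.75, 10.9]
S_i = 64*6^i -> [64, 384, 2304, 13824, 82944]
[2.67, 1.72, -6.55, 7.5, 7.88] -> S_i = Random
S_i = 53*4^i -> [53, 212, 848, 3392, 13568]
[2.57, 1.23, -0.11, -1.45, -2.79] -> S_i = 2.57 + -1.34*i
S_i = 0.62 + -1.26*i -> [0.62, -0.64, -1.9, -3.16, -4.42]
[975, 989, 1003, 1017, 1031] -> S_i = 975 + 14*i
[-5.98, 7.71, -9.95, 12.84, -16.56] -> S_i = -5.98*(-1.29)^i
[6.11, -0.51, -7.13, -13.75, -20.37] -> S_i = 6.11 + -6.62*i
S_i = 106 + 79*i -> [106, 185, 264, 343, 422]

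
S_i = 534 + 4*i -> [534, 538, 542, 546, 550]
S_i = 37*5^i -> [37, 185, 925, 4625, 23125]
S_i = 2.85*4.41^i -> [2.85, 12.57, 55.43, 244.43, 1077.95]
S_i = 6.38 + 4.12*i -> [6.38, 10.5, 14.62, 18.74, 22.86]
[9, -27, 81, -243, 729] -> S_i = 9*-3^i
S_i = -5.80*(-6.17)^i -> [-5.8, 35.79, -220.8, 1362.33, -8405.6]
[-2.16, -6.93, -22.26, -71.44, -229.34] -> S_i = -2.16*3.21^i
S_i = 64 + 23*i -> [64, 87, 110, 133, 156]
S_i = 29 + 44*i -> [29, 73, 117, 161, 205]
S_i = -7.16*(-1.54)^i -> [-7.16, 11.03, -16.98, 26.15, -40.27]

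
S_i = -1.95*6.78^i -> [-1.95, -13.22, -89.64, -607.75, -4120.53]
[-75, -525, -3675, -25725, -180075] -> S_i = -75*7^i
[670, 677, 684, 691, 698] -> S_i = 670 + 7*i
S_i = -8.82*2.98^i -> [-8.82, -26.28, -78.33, -233.41, -695.56]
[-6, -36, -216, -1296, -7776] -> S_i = -6*6^i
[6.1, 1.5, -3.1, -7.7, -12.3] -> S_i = 6.10 + -4.60*i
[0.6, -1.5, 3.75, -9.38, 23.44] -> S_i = 0.60*(-2.50)^i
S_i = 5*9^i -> [5, 45, 405, 3645, 32805]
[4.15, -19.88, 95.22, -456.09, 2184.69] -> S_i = 4.15*(-4.79)^i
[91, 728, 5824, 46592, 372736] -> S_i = 91*8^i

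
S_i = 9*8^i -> [9, 72, 576, 4608, 36864]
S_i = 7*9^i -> [7, 63, 567, 5103, 45927]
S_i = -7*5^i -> [-7, -35, -175, -875, -4375]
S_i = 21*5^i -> [21, 105, 525, 2625, 13125]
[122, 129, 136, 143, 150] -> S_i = 122 + 7*i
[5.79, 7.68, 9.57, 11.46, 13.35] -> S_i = 5.79 + 1.89*i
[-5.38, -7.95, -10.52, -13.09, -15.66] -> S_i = -5.38 + -2.57*i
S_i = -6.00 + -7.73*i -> [-6.0, -13.73, -21.46, -29.19, -36.92]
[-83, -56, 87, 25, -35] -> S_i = Random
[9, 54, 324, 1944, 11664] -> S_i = 9*6^i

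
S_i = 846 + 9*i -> [846, 855, 864, 873, 882]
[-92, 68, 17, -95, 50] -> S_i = Random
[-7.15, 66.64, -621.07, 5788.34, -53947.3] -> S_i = -7.15*(-9.32)^i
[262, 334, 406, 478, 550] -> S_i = 262 + 72*i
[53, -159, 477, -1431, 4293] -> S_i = 53*-3^i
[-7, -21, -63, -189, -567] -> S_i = -7*3^i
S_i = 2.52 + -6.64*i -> [2.52, -4.12, -10.76, -17.4, -24.04]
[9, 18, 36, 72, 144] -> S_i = 9*2^i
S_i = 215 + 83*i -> [215, 298, 381, 464, 547]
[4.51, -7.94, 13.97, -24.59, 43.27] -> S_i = 4.51*(-1.76)^i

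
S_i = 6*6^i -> [6, 36, 216, 1296, 7776]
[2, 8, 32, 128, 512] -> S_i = 2*4^i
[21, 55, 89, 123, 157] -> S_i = 21 + 34*i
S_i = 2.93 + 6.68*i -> [2.93, 9.61, 16.29, 22.97, 29.65]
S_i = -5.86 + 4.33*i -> [-5.86, -1.53, 2.8, 7.13, 11.46]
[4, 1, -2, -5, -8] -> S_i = 4 + -3*i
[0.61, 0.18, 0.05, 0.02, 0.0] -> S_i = 0.61*0.30^i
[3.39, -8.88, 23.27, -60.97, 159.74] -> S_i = 3.39*(-2.62)^i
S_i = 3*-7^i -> [3, -21, 147, -1029, 7203]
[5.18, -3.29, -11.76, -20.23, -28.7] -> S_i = 5.18 + -8.47*i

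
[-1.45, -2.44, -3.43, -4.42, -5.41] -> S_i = -1.45 + -0.99*i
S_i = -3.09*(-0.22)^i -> [-3.09, 0.68, -0.15, 0.03, -0.01]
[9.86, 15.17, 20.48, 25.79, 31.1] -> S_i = 9.86 + 5.31*i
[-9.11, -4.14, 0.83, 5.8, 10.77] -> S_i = -9.11 + 4.97*i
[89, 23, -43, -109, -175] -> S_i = 89 + -66*i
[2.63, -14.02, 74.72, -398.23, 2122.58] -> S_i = 2.63*(-5.33)^i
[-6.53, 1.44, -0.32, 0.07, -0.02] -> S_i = -6.53*(-0.22)^i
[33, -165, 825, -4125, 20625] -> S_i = 33*-5^i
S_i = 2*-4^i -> [2, -8, 32, -128, 512]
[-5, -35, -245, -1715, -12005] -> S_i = -5*7^i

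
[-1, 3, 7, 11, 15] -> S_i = -1 + 4*i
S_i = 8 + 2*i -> [8, 10, 12, 14, 16]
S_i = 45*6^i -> [45, 270, 1620, 9720, 58320]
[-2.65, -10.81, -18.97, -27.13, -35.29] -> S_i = -2.65 + -8.16*i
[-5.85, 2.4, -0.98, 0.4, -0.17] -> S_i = -5.85*(-0.41)^i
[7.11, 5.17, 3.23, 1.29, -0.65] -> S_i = 7.11 + -1.94*i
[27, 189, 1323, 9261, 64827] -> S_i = 27*7^i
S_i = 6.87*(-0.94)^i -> [6.87, -6.46, 6.07, -5.71, 5.36]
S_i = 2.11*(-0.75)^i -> [2.11, -1.58, 1.19, -0.89, 0.67]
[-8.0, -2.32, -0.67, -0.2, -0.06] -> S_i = -8.00*0.29^i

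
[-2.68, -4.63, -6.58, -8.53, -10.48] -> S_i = -2.68 + -1.95*i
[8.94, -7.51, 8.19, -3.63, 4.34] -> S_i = Random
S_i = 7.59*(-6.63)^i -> [7.59, -50.32, 333.63, -2211.99, 14665.47]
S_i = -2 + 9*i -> [-2, 7, 16, 25, 34]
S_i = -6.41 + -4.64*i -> [-6.41, -11.05, -15.69, -20.33, -24.97]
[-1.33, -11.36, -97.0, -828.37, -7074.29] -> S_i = -1.33*8.54^i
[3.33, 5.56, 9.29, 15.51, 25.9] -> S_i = 3.33*1.67^i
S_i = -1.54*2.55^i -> [-1.54, -3.93, -10.01, -25.54, -65.12]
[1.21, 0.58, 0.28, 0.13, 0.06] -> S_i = 1.21*0.48^i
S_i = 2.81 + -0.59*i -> [2.81, 2.22, 1.63, 1.04, 0.45]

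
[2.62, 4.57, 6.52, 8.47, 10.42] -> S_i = 2.62 + 1.95*i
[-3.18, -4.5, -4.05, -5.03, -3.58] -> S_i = Random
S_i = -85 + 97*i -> [-85, 12, 109, 206, 303]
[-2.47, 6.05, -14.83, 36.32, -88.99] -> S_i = -2.47*(-2.45)^i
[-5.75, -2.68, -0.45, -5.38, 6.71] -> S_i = Random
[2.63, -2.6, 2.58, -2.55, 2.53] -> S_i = 2.63*(-0.99)^i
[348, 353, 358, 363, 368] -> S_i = 348 + 5*i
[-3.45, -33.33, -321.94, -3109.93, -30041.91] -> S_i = -3.45*9.66^i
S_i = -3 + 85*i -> [-3, 82, 167, 252, 337]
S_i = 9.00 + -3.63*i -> [9.0, 5.37, 1.74, -1.89, -5.52]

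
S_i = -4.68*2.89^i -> [-4.68, -13.53, -39.09, -112.96, -326.47]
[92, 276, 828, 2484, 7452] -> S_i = 92*3^i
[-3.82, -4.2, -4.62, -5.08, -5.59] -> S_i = -3.82*1.10^i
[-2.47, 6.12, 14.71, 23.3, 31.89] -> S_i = -2.47 + 8.59*i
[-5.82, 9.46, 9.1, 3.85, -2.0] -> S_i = Random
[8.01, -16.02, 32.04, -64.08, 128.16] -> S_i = 8.01*(-2.00)^i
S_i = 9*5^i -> [9, 45, 225, 1125, 5625]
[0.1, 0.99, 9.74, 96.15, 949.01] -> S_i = 0.10*9.87^i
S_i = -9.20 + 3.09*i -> [-9.2, -6.11, -3.02, 0.07, 3.16]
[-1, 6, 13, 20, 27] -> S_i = -1 + 7*i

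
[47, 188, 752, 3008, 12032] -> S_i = 47*4^i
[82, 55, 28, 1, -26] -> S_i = 82 + -27*i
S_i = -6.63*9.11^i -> [-6.63, -60.4, -550.24, -5012.66, -45665.38]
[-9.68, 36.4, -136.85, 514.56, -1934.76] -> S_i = -9.68*(-3.76)^i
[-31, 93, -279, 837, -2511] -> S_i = -31*-3^i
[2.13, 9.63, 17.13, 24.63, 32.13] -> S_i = 2.13 + 7.50*i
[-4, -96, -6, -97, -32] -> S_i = Random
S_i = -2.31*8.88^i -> [-2.31, -20.51, -182.15, -1617.52, -14363.62]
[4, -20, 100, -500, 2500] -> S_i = 4*-5^i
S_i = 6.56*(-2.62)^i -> [6.56, -17.19, 45.03, -117.98, 309.11]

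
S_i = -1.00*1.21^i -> [-1.0, -1.21, -1.46, -1.77, -2.14]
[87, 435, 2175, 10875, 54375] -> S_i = 87*5^i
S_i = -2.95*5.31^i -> [-2.95, -15.66, -83.18, -441.68, -2345.31]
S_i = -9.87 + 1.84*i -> [-9.87, -8.03, -6.19, -4.35, -2.51]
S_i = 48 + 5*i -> [48, 53, 58, 63, 68]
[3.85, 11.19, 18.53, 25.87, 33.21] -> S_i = 3.85 + 7.34*i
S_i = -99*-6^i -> [-99, 594, -3564, 21384, -128304]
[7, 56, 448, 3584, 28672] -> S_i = 7*8^i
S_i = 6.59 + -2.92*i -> [6.59, 3.67, 0.75, -2.17, -5.09]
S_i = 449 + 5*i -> [449, 454, 459, 464, 469]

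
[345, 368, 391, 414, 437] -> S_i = 345 + 23*i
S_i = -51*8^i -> [-51, -408, -3264, -26112, -208896]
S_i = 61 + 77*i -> [61, 138, 215, 292, 369]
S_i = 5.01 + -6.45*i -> [5.01, -1.44, -7.89, -14.34, -20.79]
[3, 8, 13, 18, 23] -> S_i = 3 + 5*i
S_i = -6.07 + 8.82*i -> [-6.07, 2.75, 11.57, 20.39, 29.21]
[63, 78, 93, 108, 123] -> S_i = 63 + 15*i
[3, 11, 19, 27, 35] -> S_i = 3 + 8*i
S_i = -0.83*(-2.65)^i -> [-0.83, 2.2, -5.83, 15.45, -40.93]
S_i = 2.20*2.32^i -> [2.2, 5.1, 11.84, 27.47, 63.73]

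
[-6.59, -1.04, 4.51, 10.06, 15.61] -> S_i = -6.59 + 5.55*i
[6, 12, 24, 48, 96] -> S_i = 6*2^i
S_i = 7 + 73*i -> [7, 80, 153, 226, 299]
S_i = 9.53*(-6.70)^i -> [9.53, -63.85, 427.8, -2866.27, 19204.02]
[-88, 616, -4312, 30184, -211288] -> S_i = -88*-7^i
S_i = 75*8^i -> [75, 600, 4800, 38400, 307200]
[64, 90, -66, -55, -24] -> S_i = Random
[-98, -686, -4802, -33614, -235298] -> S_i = -98*7^i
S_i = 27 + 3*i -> [27, 30, 33, 36, 39]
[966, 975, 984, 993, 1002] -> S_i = 966 + 9*i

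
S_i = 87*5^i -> [87, 435, 2175, 10875, 54375]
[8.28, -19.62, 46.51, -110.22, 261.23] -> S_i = 8.28*(-2.37)^i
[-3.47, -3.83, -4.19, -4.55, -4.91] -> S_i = -3.47 + -0.36*i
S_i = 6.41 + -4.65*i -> [6.41, 1.76, -2.89, -7.54, -12.19]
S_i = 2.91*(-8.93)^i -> [2.91, -25.99, 232.06, -2072.27, 18505.41]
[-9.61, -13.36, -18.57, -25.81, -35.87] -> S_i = -9.61*1.39^i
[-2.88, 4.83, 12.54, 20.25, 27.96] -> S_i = -2.88 + 7.71*i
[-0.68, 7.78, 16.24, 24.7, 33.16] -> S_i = -0.68 + 8.46*i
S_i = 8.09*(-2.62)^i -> [8.09, -21.2, 55.53, -145.5, 381.2]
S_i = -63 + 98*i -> [-63, 35, 133, 231, 329]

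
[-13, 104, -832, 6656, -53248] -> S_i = -13*-8^i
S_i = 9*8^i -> [9, 72, 576, 4608, 36864]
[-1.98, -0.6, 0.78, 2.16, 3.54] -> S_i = -1.98 + 1.38*i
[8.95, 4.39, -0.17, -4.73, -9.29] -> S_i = 8.95 + -4.56*i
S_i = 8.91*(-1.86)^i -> [8.91, -16.57, 30.83, -57.33, 106.64]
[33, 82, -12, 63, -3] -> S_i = Random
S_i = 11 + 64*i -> [11, 75, 139, 203, 267]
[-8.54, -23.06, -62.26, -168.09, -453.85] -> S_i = -8.54*2.70^i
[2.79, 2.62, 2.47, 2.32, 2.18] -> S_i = 2.79*0.94^i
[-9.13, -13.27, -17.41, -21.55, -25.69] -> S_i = -9.13 + -4.14*i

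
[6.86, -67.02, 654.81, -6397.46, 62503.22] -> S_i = 6.86*(-9.77)^i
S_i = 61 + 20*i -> [61, 81, 101, 121, 141]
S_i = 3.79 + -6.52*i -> [3.79, -2.73, -9.25, -15.77, -22.29]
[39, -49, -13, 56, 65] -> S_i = Random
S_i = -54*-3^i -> [-54, 162, -486, 1458, -4374]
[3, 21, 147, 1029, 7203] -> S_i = 3*7^i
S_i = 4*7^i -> [4, 28, 196, 1372, 9604]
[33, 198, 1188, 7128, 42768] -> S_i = 33*6^i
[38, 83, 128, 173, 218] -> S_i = 38 + 45*i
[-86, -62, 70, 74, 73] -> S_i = Random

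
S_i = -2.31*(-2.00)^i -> [-2.31, 4.62, -9.24, 18.48, -36.96]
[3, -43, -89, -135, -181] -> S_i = 3 + -46*i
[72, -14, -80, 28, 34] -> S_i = Random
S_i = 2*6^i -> [2, 12, 72, 432, 2592]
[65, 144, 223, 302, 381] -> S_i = 65 + 79*i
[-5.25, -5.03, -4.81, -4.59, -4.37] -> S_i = -5.25 + 0.22*i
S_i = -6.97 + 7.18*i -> [-6.97, 0.21, 7.39, 14.57, 21.75]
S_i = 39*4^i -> [39, 156, 624, 2496, 9984]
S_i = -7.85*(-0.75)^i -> [-7.85, 5.89, -4.42, 3.31, -2.48]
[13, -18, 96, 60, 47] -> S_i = Random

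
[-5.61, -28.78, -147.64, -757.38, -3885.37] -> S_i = -5.61*5.13^i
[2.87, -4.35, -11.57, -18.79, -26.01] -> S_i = 2.87 + -7.22*i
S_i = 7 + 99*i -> [7, 106, 205, 304, 403]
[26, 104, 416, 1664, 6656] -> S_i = 26*4^i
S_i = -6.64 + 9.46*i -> [-6.64, 2.82, 12.28, 21.74, 31.2]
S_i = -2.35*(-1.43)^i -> [-2.35, 3.36, -4.81, 6.87, -9.83]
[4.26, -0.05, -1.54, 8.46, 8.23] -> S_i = Random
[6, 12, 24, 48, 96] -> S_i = 6*2^i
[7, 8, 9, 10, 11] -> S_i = 7 + 1*i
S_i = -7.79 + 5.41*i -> [-7.79, -2.38, 3.03, 8.44, 13.85]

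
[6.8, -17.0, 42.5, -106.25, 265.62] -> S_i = 6.80*(-2.50)^i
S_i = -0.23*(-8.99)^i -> [-0.23, 2.07, -18.59, 167.11, -1502.33]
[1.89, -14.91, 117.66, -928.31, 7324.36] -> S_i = 1.89*(-7.89)^i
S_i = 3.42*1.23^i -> [3.42, 4.21, 5.17, 6.36, 7.83]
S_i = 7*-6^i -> [7, -42, 252, -1512, 9072]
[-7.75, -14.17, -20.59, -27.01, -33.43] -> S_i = -7.75 + -6.42*i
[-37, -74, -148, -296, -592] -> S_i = -37*2^i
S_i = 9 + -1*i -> [9, 8, 7, 6, 5]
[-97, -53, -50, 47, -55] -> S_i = Random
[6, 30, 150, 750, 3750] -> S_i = 6*5^i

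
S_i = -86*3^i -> [-86, -258, -774, -2322, -6966]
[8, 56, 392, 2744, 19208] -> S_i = 8*7^i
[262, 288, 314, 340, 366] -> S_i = 262 + 26*i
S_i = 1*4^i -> [1, 4, 16, 64, 256]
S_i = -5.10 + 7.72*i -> [-5.1, 2.62, 10.34, 18.06, 25.78]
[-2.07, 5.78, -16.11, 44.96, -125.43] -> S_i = -2.07*(-2.79)^i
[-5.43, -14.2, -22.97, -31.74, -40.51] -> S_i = -5.43 + -8.77*i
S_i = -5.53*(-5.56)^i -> [-5.53, 30.75, -170.95, 950.49, -5284.75]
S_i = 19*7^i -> [19, 133, 931, 6517, 45619]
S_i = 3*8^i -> [3, 24, 192, 1536, 12288]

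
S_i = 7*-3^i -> [7, -21, 63, -189, 567]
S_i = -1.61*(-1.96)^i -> [-1.61, 3.16, -6.18, 12.12, -23.76]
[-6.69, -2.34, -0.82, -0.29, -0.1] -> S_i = -6.69*0.35^i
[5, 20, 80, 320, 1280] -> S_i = 5*4^i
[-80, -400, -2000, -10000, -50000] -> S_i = -80*5^i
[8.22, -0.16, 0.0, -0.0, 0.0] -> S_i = 8.22*(-0.02)^i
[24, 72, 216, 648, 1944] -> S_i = 24*3^i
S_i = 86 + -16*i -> [86, 70, 54, 38, 22]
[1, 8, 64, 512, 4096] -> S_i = 1*8^i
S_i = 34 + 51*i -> [34, 85, 136, 187, 238]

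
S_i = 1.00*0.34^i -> [1.0, 0.34, 0.12, 0.04, 0.01]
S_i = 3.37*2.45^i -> [3.37, 8.26, 20.23, 49.56, 121.42]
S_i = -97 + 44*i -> [-97, -53, -9, 35, 79]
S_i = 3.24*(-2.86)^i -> [3.24, -9.27, 26.5, -75.8, 216.77]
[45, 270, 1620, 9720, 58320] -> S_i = 45*6^i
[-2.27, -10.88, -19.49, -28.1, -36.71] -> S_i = -2.27 + -8.61*i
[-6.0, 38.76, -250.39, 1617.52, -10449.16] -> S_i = -6.00*(-6.46)^i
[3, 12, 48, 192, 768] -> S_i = 3*4^i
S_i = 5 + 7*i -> [5, 12, 19, 26, 33]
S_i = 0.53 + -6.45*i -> [0.53, -5.92, -12.37, -18.82, -25.27]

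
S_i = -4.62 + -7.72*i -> [-4.62, -12.34, -20.06, -27.78, -35.5]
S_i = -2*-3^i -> [-2, 6, -18, 54, -162]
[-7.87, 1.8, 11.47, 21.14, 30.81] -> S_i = -7.87 + 9.67*i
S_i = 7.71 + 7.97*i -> [7.71, 15.68, 23.65, 31.62, 39.59]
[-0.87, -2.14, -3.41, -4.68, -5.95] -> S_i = -0.87 + -1.27*i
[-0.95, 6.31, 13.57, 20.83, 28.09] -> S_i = -0.95 + 7.26*i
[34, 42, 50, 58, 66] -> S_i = 34 + 8*i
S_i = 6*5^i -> [6, 30, 150, 750, 3750]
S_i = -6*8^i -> [-6, -48, -384, -3072, -24576]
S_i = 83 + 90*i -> [83, 173, 263, 353, 443]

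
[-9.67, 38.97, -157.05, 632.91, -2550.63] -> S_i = -9.67*(-4.03)^i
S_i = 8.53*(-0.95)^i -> [8.53, -8.1, 7.7, -7.31, 6.95]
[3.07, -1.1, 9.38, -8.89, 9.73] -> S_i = Random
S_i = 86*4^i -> [86, 344, 1376, 5504, 22016]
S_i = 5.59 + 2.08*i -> [5.59, 7.67, 9.75, 11.83, 13.91]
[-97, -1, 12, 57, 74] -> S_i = Random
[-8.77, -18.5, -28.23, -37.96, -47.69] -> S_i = -8.77 + -9.73*i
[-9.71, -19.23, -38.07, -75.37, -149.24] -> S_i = -9.71*1.98^i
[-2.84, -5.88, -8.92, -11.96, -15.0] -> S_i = -2.84 + -3.04*i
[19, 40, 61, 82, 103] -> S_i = 19 + 21*i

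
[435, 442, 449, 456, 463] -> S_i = 435 + 7*i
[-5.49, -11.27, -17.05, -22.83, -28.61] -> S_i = -5.49 + -5.78*i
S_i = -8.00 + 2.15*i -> [-8.0, -5.85, -3.7, -1.55, 0.6]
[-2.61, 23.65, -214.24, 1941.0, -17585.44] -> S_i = -2.61*(-9.06)^i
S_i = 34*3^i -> [34, 102, 306, 918, 2754]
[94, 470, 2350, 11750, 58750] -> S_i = 94*5^i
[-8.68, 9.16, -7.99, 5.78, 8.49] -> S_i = Random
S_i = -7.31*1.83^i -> [-7.31, -13.38, -24.48, -44.8, -81.98]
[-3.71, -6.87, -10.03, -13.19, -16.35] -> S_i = -3.71 + -3.16*i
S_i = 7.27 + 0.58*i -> [7.27, 7.85, 8.43, 9.01, 9.59]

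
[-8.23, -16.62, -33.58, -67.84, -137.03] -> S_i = -8.23*2.02^i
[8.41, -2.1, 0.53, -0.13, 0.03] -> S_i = 8.41*(-0.25)^i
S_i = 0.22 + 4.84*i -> [0.22, 5.06, 9.9, 14.74, 19.58]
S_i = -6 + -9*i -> [-6, -15, -24, -33, -42]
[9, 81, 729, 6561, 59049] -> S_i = 9*9^i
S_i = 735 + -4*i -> [735, 731, 727, 723, 719]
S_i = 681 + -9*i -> [681, 672, 663, 654, 645]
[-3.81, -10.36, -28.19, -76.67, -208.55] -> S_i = -3.81*2.72^i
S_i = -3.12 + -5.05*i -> [-3.12, -8.17, -13.22, -18.27, -23.32]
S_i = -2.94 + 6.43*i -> [-2.94, 3.49, 9.92, 16.35, 22.78]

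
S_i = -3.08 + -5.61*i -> [-3.08, -8.69, -14.3, -19.91, -25.52]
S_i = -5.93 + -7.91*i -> [-5.93, -13.84, -21.75, -29.66, -37.57]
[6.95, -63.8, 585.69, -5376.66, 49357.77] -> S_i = 6.95*(-9.18)^i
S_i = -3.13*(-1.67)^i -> [-3.13, 5.23, -8.73, 14.58, -24.35]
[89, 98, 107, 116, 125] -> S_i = 89 + 9*i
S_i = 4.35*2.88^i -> [4.35, 12.53, 36.08, 103.91, 299.27]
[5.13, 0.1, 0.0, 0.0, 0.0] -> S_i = 5.13*0.02^i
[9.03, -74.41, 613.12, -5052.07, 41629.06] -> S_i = 9.03*(-8.24)^i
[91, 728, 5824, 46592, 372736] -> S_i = 91*8^i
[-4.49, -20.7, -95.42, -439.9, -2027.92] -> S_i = -4.49*4.61^i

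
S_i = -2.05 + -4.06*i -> [-2.05, -6.11, -10.17, -14.23, -18.29]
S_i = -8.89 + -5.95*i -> [-8.89, -14.84, -20.79, -26.74, -32.69]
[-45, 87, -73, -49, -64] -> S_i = Random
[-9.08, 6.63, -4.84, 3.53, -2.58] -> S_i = -9.08*(-0.73)^i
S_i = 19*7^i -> [19, 133, 931, 6517, 45619]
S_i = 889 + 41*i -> [889, 930, 971, 1012, 1053]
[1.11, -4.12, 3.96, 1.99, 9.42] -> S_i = Random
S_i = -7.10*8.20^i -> [-7.1, -58.22, -477.4, -3914.71, -32100.64]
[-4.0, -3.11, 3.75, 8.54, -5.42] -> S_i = Random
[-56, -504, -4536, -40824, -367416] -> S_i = -56*9^i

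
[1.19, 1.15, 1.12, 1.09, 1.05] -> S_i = 1.19*0.97^i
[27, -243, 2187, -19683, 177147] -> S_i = 27*-9^i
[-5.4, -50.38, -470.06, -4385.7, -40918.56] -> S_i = -5.40*9.33^i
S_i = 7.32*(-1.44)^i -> [7.32, -10.54, 15.18, -21.86, 31.47]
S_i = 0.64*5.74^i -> [0.64, 3.67, 21.09, 121.04, 694.75]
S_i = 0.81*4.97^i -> [0.81, 4.03, 20.01, 99.44, 494.21]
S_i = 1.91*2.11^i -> [1.91, 4.03, 8.5, 17.94, 37.86]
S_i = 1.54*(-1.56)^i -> [1.54, -2.4, 3.75, -5.85, 9.12]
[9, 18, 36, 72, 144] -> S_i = 9*2^i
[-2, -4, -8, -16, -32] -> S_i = -2*2^i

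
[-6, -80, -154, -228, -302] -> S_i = -6 + -74*i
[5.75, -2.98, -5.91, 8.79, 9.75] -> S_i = Random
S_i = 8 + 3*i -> [8, 11, 14, 17, 20]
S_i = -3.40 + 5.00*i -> [-3.4, 1.6, 6.6, 11.6, 16.6]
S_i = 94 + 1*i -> [94, 95, 96, 97, 98]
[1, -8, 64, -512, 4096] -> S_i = 1*-8^i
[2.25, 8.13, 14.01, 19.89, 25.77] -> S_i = 2.25 + 5.88*i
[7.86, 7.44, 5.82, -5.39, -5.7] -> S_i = Random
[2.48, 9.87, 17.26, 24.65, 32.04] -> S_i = 2.48 + 7.39*i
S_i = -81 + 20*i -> [-81, -61, -41, -21, -1]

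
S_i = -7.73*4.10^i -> [-7.73, -31.69, -129.94, -532.76, -2184.31]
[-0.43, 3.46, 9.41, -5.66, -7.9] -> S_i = Random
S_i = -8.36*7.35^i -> [-8.36, -61.45, -451.63, -3319.47, -24398.08]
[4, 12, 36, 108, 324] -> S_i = 4*3^i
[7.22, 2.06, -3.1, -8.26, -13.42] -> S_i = 7.22 + -5.16*i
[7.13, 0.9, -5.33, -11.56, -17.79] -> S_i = 7.13 + -6.23*i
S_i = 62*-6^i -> [62, -372, 2232, -13392, 80352]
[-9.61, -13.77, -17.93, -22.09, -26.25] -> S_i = -9.61 + -4.16*i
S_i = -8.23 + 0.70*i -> [-8.23, -7.53, -6.83, -6.13, -5.43]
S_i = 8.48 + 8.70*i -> [8.48, 17.18, 25.88, 34.58, 43.28]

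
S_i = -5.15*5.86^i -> [-5.15, -30.18, -176.85, -1036.33, -6072.92]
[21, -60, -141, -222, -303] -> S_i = 21 + -81*i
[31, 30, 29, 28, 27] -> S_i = 31 + -1*i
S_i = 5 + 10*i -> [5, 15, 25, 35, 45]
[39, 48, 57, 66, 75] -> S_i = 39 + 9*i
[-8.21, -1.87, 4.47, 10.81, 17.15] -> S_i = -8.21 + 6.34*i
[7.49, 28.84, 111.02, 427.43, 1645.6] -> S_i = 7.49*3.85^i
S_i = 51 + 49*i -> [51, 100, 149, 198, 247]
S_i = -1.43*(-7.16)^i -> [-1.43, 10.24, -73.31, 524.9, -3758.27]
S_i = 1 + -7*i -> [1, -6, -13, -20, -27]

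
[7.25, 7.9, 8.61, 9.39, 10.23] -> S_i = 7.25*1.09^i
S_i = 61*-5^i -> [61, -305, 1525, -7625, 38125]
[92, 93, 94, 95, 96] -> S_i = 92 + 1*i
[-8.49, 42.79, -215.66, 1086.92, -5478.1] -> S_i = -8.49*(-5.04)^i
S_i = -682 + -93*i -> [-682, -775, -868, -961, -1054]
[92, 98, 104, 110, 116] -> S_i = 92 + 6*i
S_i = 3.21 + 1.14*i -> [3.21, 4.35, 5.49, 6.63, 7.77]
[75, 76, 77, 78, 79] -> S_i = 75 + 1*i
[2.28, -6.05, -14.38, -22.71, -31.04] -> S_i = 2.28 + -8.33*i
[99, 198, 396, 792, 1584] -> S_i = 99*2^i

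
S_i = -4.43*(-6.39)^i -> [-4.43, 28.31, -180.89, 1155.86, -7385.96]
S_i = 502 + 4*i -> [502, 506, 510, 514, 518]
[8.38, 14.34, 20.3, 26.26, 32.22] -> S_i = 8.38 + 5.96*i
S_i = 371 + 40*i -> [371, 411, 451, 491, 531]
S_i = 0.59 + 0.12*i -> [0.59, 0.71, 0.83, 0.95, 1.07]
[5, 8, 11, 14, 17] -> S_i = 5 + 3*i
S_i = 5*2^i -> [5, 10, 20, 40, 80]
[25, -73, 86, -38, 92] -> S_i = Random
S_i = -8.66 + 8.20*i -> [-8.66, -0.46, 7.74, 15.94, 24.14]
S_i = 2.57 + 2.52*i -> [2.57, 5.09, 7.61, 10.13, 12.65]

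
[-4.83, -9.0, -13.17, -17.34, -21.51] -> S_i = -4.83 + -4.17*i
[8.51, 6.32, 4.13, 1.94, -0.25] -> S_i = 8.51 + -2.19*i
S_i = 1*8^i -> [1, 8, 64, 512, 4096]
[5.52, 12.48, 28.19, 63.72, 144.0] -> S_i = 5.52*2.26^i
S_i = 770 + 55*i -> [770, 825, 880, 935, 990]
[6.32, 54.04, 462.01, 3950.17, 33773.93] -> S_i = 6.32*8.55^i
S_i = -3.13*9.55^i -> [-3.13, -29.89, -285.46, -2726.18, -26035.01]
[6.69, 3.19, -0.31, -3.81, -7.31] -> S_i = 6.69 + -3.50*i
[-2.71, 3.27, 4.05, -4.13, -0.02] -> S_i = Random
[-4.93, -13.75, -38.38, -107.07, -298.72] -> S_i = -4.93*2.79^i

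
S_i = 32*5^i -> [32, 160, 800, 4000, 20000]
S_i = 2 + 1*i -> [2, 3, 4, 5, 6]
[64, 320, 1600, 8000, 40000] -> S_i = 64*5^i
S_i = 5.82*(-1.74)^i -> [5.82, -10.13, 17.62, -30.66, 53.35]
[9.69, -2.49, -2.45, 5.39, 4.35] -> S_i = Random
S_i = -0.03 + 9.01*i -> [-0.03, 8.98, 17.99, 27.0, 36.01]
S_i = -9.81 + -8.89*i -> [-9.81, -18.7, -27.59, -36.48, -45.37]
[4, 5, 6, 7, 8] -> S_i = 4 + 1*i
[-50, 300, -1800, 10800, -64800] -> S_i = -50*-6^i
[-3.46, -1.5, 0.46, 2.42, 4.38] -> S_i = -3.46 + 1.96*i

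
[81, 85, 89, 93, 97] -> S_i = 81 + 4*i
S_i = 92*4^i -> [92, 368, 1472, 5888, 23552]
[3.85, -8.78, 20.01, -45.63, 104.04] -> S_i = 3.85*(-2.28)^i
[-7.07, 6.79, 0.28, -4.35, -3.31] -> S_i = Random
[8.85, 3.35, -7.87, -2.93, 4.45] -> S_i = Random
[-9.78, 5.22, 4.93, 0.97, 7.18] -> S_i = Random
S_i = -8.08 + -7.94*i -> [-8.08, -16.02, -23.96, -31.9, -39.84]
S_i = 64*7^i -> [64, 448, 3136, 21952, 153664]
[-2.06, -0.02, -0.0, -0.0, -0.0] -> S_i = -2.06*0.01^i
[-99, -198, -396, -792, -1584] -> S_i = -99*2^i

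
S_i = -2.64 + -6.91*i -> [-2.64, -9.55, -16.46, -23.37, -30.28]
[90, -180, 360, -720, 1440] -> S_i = 90*-2^i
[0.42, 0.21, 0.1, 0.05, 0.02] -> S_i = 0.42*0.49^i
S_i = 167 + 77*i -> [167, 244, 321, 398, 475]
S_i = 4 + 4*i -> [4, 8, 12, 16, 20]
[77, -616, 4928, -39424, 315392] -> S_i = 77*-8^i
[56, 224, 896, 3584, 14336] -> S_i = 56*4^i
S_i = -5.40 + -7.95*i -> [-5.4, -13.35, -21.3, -29.25, -37.2]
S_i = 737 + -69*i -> [737, 668, 599, 530, 461]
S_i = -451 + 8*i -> [-451, -443, -435, -427, -419]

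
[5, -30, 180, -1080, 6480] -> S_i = 5*-6^i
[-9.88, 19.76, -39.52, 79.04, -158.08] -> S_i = -9.88*(-2.00)^i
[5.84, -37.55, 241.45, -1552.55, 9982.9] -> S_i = 5.84*(-6.43)^i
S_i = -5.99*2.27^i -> [-5.99, -13.6, -30.87, -70.07, -159.05]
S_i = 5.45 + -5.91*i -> [5.45, -0.46, -6.37, -12.28, -18.19]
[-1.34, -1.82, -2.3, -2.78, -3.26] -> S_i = -1.34 + -0.48*i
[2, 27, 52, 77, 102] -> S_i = 2 + 25*i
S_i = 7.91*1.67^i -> [7.91, 13.21, 22.06, 36.84, 61.52]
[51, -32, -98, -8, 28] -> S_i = Random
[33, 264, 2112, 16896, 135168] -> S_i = 33*8^i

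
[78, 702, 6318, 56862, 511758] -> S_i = 78*9^i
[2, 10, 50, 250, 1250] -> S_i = 2*5^i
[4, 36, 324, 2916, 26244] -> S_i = 4*9^i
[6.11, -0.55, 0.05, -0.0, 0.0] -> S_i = 6.11*(-0.09)^i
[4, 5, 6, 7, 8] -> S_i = 4 + 1*i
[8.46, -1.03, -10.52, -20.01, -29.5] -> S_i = 8.46 + -9.49*i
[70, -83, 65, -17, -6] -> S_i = Random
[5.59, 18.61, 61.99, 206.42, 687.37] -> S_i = 5.59*3.33^i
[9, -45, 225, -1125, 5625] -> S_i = 9*-5^i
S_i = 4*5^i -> [4, 20, 100, 500, 2500]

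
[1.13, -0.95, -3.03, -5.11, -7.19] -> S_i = 1.13 + -2.08*i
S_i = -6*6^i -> [-6, -36, -216, -1296, -7776]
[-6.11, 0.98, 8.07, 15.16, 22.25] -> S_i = -6.11 + 7.09*i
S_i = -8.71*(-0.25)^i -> [-8.71, 2.18, -0.54, 0.14, -0.03]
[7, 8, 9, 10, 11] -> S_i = 7 + 1*i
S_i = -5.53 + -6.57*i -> [-5.53, -12.1, -18.67, -25.24, -31.81]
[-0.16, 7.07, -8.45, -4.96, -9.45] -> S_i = Random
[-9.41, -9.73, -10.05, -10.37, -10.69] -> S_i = -9.41 + -0.32*i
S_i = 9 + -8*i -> [9, 1, -7, -15, -23]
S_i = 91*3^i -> [91, 273, 819, 2457, 7371]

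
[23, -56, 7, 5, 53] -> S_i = Random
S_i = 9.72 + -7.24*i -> [9.72, 2.48, -4.76, -12.0, -19.24]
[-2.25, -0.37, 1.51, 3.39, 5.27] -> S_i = -2.25 + 1.88*i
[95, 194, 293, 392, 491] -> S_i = 95 + 99*i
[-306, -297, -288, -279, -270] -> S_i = -306 + 9*i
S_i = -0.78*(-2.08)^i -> [-0.78, 1.62, -3.37, 7.02, -14.6]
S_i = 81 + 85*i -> [81, 166, 251, 336, 421]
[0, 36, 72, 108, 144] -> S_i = 0 + 36*i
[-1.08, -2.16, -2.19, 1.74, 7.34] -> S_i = Random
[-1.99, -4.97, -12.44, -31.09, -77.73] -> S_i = -1.99*2.50^i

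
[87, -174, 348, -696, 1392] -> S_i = 87*-2^i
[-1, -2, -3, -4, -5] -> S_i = -1 + -1*i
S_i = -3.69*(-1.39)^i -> [-3.69, 5.13, -7.13, 9.91, -13.77]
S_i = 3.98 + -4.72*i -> [3.98, -0.74, -5.46, -10.18, -14.9]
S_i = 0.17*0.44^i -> [0.17, 0.07, 0.03, 0.01, 0.01]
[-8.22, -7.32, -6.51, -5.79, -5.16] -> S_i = -8.22*0.89^i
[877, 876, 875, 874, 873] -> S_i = 877 + -1*i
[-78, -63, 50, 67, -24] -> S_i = Random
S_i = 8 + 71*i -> [8, 79, 150, 221, 292]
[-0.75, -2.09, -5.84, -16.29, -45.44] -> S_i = -0.75*2.79^i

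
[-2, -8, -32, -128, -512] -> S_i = -2*4^i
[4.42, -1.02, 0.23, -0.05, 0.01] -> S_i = 4.42*(-0.23)^i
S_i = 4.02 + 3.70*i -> [4.02, 7.72, 11.42, 15.12, 18.82]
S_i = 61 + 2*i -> [61, 63, 65, 67, 69]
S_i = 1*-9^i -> [1, -9, 81, -729, 6561]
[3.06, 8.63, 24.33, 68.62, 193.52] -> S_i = 3.06*2.82^i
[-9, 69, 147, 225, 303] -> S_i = -9 + 78*i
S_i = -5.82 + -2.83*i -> [-5.82, -8.65, -11.48, -14.31, -17.14]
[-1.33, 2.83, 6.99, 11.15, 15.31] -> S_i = -1.33 + 4.16*i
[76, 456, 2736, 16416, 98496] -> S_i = 76*6^i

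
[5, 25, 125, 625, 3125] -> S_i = 5*5^i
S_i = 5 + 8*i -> [5, 13, 21, 29, 37]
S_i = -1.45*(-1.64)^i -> [-1.45, 2.38, -3.9, 6.4, -10.49]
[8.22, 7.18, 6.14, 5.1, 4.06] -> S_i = 8.22 + -1.04*i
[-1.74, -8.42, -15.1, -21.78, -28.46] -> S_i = -1.74 + -6.68*i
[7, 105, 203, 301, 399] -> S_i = 7 + 98*i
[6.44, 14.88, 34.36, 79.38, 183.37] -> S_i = 6.44*2.31^i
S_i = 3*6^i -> [3, 18, 108, 648, 3888]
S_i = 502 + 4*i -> [502, 506, 510, 514, 518]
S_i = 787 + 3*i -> [787, 790, 793, 796, 799]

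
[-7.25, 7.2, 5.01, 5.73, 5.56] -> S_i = Random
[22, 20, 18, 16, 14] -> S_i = 22 + -2*i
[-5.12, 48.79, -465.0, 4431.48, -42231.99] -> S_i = -5.12*(-9.53)^i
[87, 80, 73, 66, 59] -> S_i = 87 + -7*i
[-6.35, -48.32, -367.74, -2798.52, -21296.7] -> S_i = -6.35*7.61^i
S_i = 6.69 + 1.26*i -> [6.69, 7.95, 9.21, 10.47, 11.73]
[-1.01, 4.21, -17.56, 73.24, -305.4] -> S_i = -1.01*(-4.17)^i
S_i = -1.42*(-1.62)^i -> [-1.42, 2.3, -3.73, 6.04, -9.78]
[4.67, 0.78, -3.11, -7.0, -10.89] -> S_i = 4.67 + -3.89*i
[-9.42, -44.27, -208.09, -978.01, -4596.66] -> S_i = -9.42*4.70^i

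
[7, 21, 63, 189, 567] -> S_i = 7*3^i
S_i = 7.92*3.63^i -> [7.92, 28.75, 104.36, 378.83, 1375.16]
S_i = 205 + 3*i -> [205, 208, 211, 214, 217]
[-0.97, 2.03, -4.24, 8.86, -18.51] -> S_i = -0.97*(-2.09)^i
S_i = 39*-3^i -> [39, -117, 351, -1053, 3159]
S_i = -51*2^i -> [-51, -102, -204, -408, -816]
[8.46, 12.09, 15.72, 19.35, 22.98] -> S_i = 8.46 + 3.63*i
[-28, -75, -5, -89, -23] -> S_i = Random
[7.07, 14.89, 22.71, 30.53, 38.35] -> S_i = 7.07 + 7.82*i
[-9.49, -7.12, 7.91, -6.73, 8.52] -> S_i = Random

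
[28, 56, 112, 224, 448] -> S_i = 28*2^i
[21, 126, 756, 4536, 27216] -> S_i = 21*6^i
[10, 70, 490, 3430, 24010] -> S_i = 10*7^i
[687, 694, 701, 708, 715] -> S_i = 687 + 7*i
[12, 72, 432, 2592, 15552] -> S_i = 12*6^i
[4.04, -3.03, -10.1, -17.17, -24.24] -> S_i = 4.04 + -7.07*i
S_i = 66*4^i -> [66, 264, 1056, 4224, 16896]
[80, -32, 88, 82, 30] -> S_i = Random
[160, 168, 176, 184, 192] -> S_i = 160 + 8*i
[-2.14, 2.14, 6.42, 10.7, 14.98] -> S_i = -2.14 + 4.28*i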